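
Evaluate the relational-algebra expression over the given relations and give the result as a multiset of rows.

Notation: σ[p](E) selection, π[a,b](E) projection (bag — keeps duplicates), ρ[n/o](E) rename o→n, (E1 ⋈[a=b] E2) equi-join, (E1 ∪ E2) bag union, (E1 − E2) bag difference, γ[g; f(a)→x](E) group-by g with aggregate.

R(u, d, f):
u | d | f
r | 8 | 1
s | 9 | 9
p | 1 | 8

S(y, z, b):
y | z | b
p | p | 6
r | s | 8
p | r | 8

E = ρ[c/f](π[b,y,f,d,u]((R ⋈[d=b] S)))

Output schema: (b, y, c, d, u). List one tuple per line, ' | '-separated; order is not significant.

Row counts bottom-up:
  R → 3
  S → 3
  (R ⋈[d=b] S) → 2
  π[b,y,f,d,u]((R ⋈[d=b] S)) → 2
  ρ[c/f](π[b,y,f,d,u]((R ⋈[d=b] S))) → 2

== RESULT ==
b | y | c | d | u
8 | p | 1 | 8 | r
8 | r | 1 | 8 | r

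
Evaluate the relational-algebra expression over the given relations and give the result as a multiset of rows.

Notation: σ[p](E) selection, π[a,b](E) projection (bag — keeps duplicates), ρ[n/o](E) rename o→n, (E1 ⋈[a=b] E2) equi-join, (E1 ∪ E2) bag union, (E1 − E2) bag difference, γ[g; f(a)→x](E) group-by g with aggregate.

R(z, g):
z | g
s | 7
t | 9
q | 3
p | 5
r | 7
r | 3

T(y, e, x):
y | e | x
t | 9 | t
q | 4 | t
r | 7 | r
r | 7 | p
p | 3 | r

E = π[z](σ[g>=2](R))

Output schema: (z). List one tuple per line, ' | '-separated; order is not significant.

Per-node cardinality:
  R → 6
  σ[g>=2](R) → 6
  π[z](σ[g>=2](R)) → 6

== RESULT ==
z
p
q
r
r
s
t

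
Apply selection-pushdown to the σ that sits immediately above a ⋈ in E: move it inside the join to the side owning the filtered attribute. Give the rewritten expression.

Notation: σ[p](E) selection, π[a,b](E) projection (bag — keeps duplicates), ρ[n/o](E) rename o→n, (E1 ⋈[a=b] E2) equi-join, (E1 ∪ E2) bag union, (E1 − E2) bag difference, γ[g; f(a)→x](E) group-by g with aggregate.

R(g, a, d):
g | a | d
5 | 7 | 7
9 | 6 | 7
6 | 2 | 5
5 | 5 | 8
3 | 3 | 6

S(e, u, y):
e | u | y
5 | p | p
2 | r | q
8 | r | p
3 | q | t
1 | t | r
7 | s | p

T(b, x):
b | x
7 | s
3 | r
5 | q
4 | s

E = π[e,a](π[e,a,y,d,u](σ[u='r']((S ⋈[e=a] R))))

σ filters on u, owned by the left side.
E' = π[e,a](π[e,a,y,d,u]((σ[u='r'](S) ⋈[e=a] R)))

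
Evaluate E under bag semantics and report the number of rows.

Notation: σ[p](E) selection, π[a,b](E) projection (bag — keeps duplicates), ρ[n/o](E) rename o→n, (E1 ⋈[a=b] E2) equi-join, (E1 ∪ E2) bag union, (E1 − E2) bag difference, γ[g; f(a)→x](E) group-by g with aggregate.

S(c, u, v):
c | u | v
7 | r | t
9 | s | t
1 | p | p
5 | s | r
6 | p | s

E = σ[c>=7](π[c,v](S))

Stepwise |·|:
  S → 5
  π[c,v](S) → 5
  σ[c>=7](π[c,v](S)) → 2

|E| = 2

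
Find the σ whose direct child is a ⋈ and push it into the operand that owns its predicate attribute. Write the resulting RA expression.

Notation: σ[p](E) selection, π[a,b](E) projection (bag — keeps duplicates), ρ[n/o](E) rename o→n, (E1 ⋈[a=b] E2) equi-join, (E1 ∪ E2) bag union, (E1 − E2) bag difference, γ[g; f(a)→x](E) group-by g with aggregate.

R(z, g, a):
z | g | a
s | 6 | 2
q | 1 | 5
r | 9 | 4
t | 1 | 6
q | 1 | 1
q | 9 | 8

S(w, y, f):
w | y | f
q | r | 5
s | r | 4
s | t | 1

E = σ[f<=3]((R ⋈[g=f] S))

σ filters on f, owned by the right side.
E' = (R ⋈[g=f] σ[f<=3](S))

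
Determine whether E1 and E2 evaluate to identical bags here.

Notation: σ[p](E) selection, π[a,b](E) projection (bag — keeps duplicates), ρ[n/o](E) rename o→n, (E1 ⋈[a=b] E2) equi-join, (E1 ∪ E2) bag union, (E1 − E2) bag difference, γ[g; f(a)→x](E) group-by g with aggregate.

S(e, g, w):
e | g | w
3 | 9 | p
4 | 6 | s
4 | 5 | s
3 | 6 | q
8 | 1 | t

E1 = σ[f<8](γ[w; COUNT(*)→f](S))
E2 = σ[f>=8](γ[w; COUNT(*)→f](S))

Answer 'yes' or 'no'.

E1 stepwise |·|:
  S → 5
  γ[w; COUNT(*)→f](S) → 4
  σ[f<8](γ[w; COUNT(*)→f](S)) → 4
E2 stepwise |·|:
  S → 5
  γ[w; COUNT(*)→f](S) → 4
  σ[f>=8](γ[w; COUNT(*)→f](S)) → 0

E1 result:
w | f
p | 1
q | 1
s | 2
t | 1
E2 result:
w | f
(0 rows)
Witness: ('s', 2) appears 1× in E1 but 0× in E2.

no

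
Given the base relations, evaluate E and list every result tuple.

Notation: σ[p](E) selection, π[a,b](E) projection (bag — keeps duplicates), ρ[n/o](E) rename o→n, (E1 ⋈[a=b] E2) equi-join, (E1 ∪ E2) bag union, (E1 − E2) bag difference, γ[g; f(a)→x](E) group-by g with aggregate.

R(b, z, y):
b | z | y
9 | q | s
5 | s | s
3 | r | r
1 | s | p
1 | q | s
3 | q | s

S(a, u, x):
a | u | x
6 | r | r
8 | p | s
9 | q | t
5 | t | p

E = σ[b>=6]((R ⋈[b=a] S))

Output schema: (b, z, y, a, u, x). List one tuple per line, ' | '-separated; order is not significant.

Per-node cardinality:
  R → 6
  S → 4
  (R ⋈[b=a] S) → 2
  σ[b>=6]((R ⋈[b=a] S)) → 1

== RESULT ==
b | z | y | a | u | x
9 | q | s | 9 | q | t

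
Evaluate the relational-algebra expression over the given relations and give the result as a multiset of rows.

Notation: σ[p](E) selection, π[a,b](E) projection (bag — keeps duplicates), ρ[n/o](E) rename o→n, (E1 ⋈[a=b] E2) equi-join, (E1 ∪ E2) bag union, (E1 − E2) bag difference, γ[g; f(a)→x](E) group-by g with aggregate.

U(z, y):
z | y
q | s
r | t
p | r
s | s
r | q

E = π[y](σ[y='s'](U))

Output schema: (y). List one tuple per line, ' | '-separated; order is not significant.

Row counts bottom-up:
  U → 5
  σ[y='s'](U) → 2
  π[y](σ[y='s'](U)) → 2

== RESULT ==
y
s
s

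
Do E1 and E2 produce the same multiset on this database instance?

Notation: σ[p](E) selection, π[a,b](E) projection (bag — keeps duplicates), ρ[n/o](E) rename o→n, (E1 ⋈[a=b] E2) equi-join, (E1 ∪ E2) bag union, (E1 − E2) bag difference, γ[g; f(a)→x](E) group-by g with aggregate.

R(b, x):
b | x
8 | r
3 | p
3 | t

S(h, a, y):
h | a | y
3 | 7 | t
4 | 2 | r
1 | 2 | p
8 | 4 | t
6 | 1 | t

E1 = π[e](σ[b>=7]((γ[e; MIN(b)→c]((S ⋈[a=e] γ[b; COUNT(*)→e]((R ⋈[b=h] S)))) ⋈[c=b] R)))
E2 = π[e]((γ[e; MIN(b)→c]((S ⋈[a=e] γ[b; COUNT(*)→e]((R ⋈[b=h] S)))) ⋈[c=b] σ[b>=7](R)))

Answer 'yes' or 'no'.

E1 per-node cardinality:
  S → 5
  R → 3
  S → 5
  (R ⋈[b=h] S) → 3
  γ[b; COUNT(*)→e]((R ⋈[b=h] S)) → 2
  (S ⋈[a=e] γ[b; COUNT(*)→e]((R ⋈[b=h] S))) → 3
  γ[e; MIN(b)→c]((S ⋈[a=e] γ[b; COUNT(*)→e]((R ⋈[b=h] S)))) → 2
  R → 3
  (γ[e; MIN(b)→c]((S ⋈[a=e] γ[b; COUNT(*)→e]((R ⋈[b=h] S)))) ⋈[c=b] R) → 3
  σ[b>=7]((γ[e; MIN(b)→c]((S ⋈[a=e] γ[b; COUNT(*)→e]((R ⋈[b=h] S)))) ⋈[c=b] R)) → 1
  π[e](σ[b>=7]((γ[e; MIN(b)→c]((S ⋈[a=e] γ[b; COUNT(*)→e]((R ⋈[b=h] S)))) ⋈[c=b] R))) → 1
E2 per-node cardinality:
  S → 5
  R → 3
  S → 5
  (R ⋈[b=h] S) → 3
  γ[b; COUNT(*)→e]((R ⋈[b=h] S)) → 2
  (S ⋈[a=e] γ[b; COUNT(*)→e]((R ⋈[b=h] S))) → 3
  γ[e; MIN(b)→c]((S ⋈[a=e] γ[b; COUNT(*)→e]((R ⋈[b=h] S)))) → 2
  R → 3
  σ[b>=7](R) → 1
  (γ[e; MIN(b)→c]((S ⋈[a=e] γ[b; COUNT(*)→e]((R ⋈[b=h] S)))) ⋈[c=b] σ[b>=7](R)) → 1
  π[e]((γ[e; MIN(b)→c]((S ⋈[a=e] γ[b; COUNT(*)→e]((R ⋈[b=h] S)))) ⋈[c=b] σ[b>=7](R))) → 1

E1 and E2 produce the same multiset:
e
1

yes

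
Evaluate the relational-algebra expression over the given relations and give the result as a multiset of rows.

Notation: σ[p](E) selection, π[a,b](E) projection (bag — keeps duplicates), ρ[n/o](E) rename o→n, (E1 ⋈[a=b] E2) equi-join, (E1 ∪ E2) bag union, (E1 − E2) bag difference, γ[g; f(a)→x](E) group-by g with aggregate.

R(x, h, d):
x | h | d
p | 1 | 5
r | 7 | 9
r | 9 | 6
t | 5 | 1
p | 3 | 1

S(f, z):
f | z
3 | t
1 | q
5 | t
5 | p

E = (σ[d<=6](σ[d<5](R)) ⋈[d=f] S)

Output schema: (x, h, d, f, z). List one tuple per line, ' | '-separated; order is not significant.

Subexpression sizes:
  R → 5
  σ[d<5](R) → 2
  σ[d<=6](σ[d<5](R)) → 2
  S → 4
  (σ[d<=6](σ[d<5](R)) ⋈[d=f] S) → 2

== RESULT ==
x | h | d | f | z
p | 3 | 1 | 1 | q
t | 5 | 1 | 1 | q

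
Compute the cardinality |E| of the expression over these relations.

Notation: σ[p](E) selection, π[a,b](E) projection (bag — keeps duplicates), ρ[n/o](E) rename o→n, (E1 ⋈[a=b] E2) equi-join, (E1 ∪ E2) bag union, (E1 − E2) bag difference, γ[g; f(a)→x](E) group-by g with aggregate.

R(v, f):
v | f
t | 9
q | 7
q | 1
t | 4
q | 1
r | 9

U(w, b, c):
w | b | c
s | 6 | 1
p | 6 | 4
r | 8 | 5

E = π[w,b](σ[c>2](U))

Per-node cardinality:
  U → 3
  σ[c>2](U) → 2
  π[w,b](σ[c>2](U)) → 2

|E| = 2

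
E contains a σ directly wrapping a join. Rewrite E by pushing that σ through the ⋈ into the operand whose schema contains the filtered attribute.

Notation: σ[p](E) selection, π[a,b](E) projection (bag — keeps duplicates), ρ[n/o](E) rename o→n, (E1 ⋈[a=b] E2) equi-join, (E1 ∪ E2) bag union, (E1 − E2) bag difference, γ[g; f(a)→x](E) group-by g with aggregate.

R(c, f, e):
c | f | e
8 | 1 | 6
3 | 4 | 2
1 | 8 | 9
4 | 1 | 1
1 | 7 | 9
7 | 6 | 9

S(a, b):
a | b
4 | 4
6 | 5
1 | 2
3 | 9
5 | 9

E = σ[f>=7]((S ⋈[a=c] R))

σ filters on f, owned by the right side.
E' = (S ⋈[a=c] σ[f>=7](R))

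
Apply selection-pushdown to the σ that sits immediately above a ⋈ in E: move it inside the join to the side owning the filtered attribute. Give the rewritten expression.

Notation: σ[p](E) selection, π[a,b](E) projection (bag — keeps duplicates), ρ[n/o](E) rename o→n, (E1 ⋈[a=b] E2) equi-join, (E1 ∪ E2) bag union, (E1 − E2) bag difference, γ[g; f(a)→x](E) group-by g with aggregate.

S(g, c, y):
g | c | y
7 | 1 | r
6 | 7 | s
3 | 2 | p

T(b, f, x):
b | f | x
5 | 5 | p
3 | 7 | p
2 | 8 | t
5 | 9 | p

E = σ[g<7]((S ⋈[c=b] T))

σ filters on g, owned by the left side.
E' = (σ[g<7](S) ⋈[c=b] T)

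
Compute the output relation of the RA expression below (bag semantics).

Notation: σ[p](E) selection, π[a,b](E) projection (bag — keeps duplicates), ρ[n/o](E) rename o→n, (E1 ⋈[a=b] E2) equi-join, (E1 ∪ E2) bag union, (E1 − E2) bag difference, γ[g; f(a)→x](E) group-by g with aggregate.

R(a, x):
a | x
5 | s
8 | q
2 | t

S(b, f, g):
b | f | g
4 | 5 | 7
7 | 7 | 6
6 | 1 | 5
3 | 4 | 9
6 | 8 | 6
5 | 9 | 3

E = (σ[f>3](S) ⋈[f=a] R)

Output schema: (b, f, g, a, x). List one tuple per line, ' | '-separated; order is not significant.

Row counts bottom-up:
  S → 6
  σ[f>3](S) → 5
  R → 3
  (σ[f>3](S) ⋈[f=a] R) → 2

== RESULT ==
b | f | g | a | x
4 | 5 | 7 | 5 | s
6 | 8 | 6 | 8 | q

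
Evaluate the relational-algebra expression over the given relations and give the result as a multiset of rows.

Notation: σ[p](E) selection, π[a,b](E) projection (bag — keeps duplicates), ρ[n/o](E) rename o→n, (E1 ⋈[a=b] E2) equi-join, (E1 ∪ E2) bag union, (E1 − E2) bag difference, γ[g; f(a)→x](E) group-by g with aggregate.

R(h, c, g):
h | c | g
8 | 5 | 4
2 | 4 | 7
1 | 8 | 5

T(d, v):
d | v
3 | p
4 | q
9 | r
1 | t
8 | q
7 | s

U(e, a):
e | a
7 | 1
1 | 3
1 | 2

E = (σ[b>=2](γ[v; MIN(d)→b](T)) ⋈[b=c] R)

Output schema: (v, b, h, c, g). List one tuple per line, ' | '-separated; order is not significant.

Subexpression sizes:
  T → 6
  γ[v; MIN(d)→b](T) → 5
  σ[b>=2](γ[v; MIN(d)→b](T)) → 4
  R → 3
  (σ[b>=2](γ[v; MIN(d)→b](T)) ⋈[b=c] R) → 1

== RESULT ==
v | b | h | c | g
q | 4 | 2 | 4 | 7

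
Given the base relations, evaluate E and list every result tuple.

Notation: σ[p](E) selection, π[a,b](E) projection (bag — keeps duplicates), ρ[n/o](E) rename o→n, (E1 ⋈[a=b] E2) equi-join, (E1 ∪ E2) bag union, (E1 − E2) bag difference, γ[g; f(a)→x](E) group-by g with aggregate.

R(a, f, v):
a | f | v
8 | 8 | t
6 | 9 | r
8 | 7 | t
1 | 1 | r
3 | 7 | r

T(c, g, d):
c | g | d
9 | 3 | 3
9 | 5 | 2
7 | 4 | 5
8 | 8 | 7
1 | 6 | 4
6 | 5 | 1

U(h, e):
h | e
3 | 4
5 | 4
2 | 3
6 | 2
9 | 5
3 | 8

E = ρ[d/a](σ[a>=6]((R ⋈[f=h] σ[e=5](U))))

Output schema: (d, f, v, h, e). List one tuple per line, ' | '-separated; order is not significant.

Stepwise |·|:
  R → 5
  U → 6
  σ[e=5](U) → 1
  (R ⋈[f=h] σ[e=5](U)) → 1
  σ[a>=6]((R ⋈[f=h] σ[e=5](U))) → 1
  ρ[d/a](σ[a>=6]((R ⋈[f=h] σ[e=5](U)))) → 1

== RESULT ==
d | f | v | h | e
6 | 9 | r | 9 | 5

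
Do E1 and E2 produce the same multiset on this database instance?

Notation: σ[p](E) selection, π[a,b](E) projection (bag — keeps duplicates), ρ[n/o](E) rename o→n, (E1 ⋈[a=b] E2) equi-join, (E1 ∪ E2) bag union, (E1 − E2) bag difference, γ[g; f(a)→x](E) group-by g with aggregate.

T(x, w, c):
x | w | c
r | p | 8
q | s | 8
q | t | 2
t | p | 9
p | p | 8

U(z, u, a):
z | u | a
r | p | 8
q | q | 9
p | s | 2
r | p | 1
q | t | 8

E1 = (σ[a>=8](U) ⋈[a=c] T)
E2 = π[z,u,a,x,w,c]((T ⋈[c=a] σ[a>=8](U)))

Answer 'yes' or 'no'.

E1 stepwise |·|:
  U → 5
  σ[a>=8](U) → 3
  T → 5
  (σ[a>=8](U) ⋈[a=c] T) → 7
E2 stepwise |·|:
  T → 5
  U → 5
  σ[a>=8](U) → 3
  (T ⋈[c=a] σ[a>=8](U)) → 7
  π[z,u,a,x,w,c]((T ⋈[c=a] σ[a>=8](U))) → 7

E1 and E2 produce the same multiset:
z | u | a | x | w | c
q | q | 9 | t | p | 9
q | t | 8 | p | p | 8
q | t | 8 | q | s | 8
q | t | 8 | r | p | 8
r | p | 8 | p | p | 8
r | p | 8 | q | s | 8
r | p | 8 | r | p | 8

yes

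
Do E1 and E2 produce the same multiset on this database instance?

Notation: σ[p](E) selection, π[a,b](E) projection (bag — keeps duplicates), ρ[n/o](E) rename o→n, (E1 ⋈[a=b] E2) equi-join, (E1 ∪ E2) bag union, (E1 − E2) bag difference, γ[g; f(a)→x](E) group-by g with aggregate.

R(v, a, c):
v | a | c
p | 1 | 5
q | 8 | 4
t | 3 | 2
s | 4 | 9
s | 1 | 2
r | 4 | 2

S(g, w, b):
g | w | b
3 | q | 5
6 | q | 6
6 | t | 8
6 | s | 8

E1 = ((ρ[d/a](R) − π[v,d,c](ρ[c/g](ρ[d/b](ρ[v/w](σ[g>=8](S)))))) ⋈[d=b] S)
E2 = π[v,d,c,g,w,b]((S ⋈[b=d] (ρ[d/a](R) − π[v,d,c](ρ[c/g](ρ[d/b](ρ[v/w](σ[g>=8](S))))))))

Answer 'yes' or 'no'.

E1 stepwise |·|:
  R → 6
  ρ[d/a](R) → 6
  S → 4
  σ[g>=8](S) → 0
  ρ[v/w](σ[g>=8](S)) → 0
  ρ[d/b](ρ[v/w](σ[g>=8](S))) → 0
  ρ[c/g](ρ[d/b](ρ[v/w](σ[g>=8](S)))) → 0
  π[v,d,c](ρ[c/g](ρ[d/b](ρ[v/w](σ[g>=8](S))))) → 0
  (ρ[d/a](R) − π[v,d,c](ρ[c/g](ρ[d/b](ρ[v/w](σ[g>=8](S)))))) → 6
  S → 4
  ((ρ[d/a](R) − π[v,d,c](ρ[c/g](ρ[d/b](ρ[v/w](σ[g>=8](S)))))) ⋈[d=b] S) → 2
E2 stepwise |·|:
  S → 4
  R → 6
  ρ[d/a](R) → 6
  S → 4
  σ[g>=8](S) → 0
  ρ[v/w](σ[g>=8](S)) → 0
  ρ[d/b](ρ[v/w](σ[g>=8](S))) → 0
  ρ[c/g](ρ[d/b](ρ[v/w](σ[g>=8](S)))) → 0
  π[v,d,c](ρ[c/g](ρ[d/b](ρ[v/w](σ[g>=8](S))))) → 0
  (ρ[d/a](R) − π[v,d,c](ρ[c/g](ρ[d/b](ρ[v/w](σ[g>=8](S)))))) → 6
  (S ⋈[b=d] (ρ[d/a](R) − π[v,d,c](ρ[c/g](ρ[d/b](ρ[v/w](σ[g>=8](S))))))) → 2
  π[v,d,c,g,w,b]((S ⋈[b=d] (ρ[d/a](R) − π[v,d,c](ρ[c/g](ρ[d/b](ρ[v/w](σ[g>=8](S)))))))) → 2

E1 and E2 produce the same multiset:
v | d | c | g | w | b
q | 8 | 4 | 6 | s | 8
q | 8 | 4 | 6 | t | 8

yes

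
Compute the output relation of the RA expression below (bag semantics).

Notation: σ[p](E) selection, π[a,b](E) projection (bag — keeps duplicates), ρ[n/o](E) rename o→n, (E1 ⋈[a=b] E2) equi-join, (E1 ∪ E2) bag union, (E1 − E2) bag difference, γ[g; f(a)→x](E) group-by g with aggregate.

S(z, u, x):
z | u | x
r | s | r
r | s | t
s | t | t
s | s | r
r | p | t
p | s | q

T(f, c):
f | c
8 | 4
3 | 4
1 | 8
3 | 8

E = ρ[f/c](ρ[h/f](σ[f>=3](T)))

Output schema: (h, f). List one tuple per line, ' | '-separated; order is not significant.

Stepwise |·|:
  T → 4
  σ[f>=3](T) → 3
  ρ[h/f](σ[f>=3](T)) → 3
  ρ[f/c](ρ[h/f](σ[f>=3](T))) → 3

== RESULT ==
h | f
3 | 4
3 | 8
8 | 4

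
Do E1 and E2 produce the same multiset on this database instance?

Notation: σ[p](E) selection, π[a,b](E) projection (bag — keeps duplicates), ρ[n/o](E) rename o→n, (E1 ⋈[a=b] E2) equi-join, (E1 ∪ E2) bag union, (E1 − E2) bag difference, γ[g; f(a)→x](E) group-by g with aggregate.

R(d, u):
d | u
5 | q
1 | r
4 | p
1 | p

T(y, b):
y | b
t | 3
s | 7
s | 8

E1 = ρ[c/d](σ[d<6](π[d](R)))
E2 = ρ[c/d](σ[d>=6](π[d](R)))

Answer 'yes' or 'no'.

E1 row counts bottom-up:
  R → 4
  π[d](R) → 4
  σ[d<6](π[d](R)) → 4
  ρ[c/d](σ[d<6](π[d](R))) → 4
E2 row counts bottom-up:
  R → 4
  π[d](R) → 4
  σ[d>=6](π[d](R)) → 0
  ρ[c/d](σ[d>=6](π[d](R))) → 0

E1 result:
c
1
1
4
5
E2 result:
c
(0 rows)
Witness: (1,) appears 2× in E1 but 0× in E2.

no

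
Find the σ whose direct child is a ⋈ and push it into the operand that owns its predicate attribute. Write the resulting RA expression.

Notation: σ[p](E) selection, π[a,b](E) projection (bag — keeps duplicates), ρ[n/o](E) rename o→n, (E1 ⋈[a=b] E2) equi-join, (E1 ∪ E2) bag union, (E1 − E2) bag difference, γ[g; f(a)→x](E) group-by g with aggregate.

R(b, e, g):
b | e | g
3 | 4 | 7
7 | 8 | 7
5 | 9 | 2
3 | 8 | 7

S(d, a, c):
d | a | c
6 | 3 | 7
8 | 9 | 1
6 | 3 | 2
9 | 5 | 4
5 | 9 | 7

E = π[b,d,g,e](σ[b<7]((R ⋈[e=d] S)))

σ filters on b, owned by the left side.
E' = π[b,d,g,e]((σ[b<7](R) ⋈[e=d] S))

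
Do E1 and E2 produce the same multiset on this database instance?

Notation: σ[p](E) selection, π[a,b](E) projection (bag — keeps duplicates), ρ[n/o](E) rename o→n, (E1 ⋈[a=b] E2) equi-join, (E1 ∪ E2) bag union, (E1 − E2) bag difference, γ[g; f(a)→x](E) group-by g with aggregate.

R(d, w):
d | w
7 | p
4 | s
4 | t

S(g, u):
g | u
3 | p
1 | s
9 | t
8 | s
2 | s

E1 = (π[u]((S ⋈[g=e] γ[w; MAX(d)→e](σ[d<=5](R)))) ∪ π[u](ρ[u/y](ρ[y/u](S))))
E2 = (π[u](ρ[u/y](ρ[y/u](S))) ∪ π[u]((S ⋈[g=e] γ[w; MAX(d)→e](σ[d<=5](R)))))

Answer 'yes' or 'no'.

E1 per-node cardinality:
  S → 5
  R → 3
  σ[d<=5](R) → 2
  γ[w; MAX(d)→e](σ[d<=5](R)) → 2
  (S ⋈[g=e] γ[w; MAX(d)→e](σ[d<=5](R))) → 0
  π[u]((S ⋈[g=e] γ[w; MAX(d)→e](σ[d<=5](R)))) → 0
  S → 5
  ρ[y/u](S) → 5
  ρ[u/y](ρ[y/u](S)) → 5
  π[u](ρ[u/y](ρ[y/u](S))) → 5
  (π[u]((S ⋈[g=e] γ[w; MAX(d)→e](σ[d<=5](R)))) ∪ π[u](ρ[u/y](ρ[y/u](S)))) → 5
E2 per-node cardinality:
  S → 5
  ρ[y/u](S) → 5
  ρ[u/y](ρ[y/u](S)) → 5
  π[u](ρ[u/y](ρ[y/u](S))) → 5
  S → 5
  R → 3
  σ[d<=5](R) → 2
  γ[w; MAX(d)→e](σ[d<=5](R)) → 2
  (S ⋈[g=e] γ[w; MAX(d)→e](σ[d<=5](R))) → 0
  π[u]((S ⋈[g=e] γ[w; MAX(d)→e](σ[d<=5](R)))) → 0
  (π[u](ρ[u/y](ρ[y/u](S))) ∪ π[u]((S ⋈[g=e] γ[w; MAX(d)→e](σ[d<=5](R))))) → 5

E1 and E2 produce the same multiset:
u
p
s
s
s
t

yes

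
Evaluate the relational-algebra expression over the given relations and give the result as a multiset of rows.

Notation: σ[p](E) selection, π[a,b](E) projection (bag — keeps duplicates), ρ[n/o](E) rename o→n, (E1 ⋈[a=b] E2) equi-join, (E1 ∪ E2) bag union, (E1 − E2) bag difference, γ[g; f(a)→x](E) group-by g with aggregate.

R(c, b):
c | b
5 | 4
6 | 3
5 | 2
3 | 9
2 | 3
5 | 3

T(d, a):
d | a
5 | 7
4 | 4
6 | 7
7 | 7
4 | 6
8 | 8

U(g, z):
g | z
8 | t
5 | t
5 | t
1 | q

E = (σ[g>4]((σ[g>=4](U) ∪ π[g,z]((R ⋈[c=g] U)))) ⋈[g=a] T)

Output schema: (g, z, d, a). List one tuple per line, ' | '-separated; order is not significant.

Subexpression sizes:
  U → 4
  σ[g>=4](U) → 3
  R → 6
  U → 4
  (R ⋈[c=g] U) → 6
  π[g,z]((R ⋈[c=g] U)) → 6
  (σ[g>=4](U) ∪ π[g,z]((R ⋈[c=g] U))) → 9
  σ[g>4]((σ[g>=4](U) ∪ π[g,z]((R ⋈[c=g] U)))) → 9
  T → 6
  (σ[g>4]((σ[g>=4](U) ∪ π[g,z]((R ⋈[c=g] U)))) ⋈[g=a] T) → 1

== RESULT ==
g | z | d | a
8 | t | 8 | 8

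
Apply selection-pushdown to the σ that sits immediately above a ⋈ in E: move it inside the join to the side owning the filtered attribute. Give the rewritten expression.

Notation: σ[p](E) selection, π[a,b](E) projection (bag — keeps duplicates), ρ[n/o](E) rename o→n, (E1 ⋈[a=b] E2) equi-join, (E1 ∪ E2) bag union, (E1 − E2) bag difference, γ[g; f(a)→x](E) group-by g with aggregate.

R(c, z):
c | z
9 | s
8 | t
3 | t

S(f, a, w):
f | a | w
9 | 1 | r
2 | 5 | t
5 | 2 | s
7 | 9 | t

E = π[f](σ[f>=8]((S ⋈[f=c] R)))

σ filters on f, owned by the left side.
E' = π[f]((σ[f>=8](S) ⋈[f=c] R))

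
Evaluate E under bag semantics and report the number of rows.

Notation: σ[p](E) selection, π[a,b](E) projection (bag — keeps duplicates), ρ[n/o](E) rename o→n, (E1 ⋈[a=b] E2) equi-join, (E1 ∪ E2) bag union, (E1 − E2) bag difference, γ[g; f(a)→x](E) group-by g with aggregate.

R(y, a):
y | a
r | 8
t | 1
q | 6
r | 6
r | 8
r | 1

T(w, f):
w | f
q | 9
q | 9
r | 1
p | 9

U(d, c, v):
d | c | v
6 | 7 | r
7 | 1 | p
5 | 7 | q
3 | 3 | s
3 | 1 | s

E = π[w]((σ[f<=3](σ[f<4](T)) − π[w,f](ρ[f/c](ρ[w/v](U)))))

Stepwise |·|:
  T → 4
  σ[f<4](T) → 1
  σ[f<=3](σ[f<4](T)) → 1
  U → 5
  ρ[w/v](U) → 5
  ρ[f/c](ρ[w/v](U)) → 5
  π[w,f](ρ[f/c](ρ[w/v](U))) → 5
  (σ[f<=3](σ[f<4](T)) − π[w,f](ρ[f/c](ρ[w/v](U)))) → 1
  π[w]((σ[f<=3](σ[f<4](T)) − π[w,f](ρ[f/c](ρ[w/v](U))))) → 1

|E| = 1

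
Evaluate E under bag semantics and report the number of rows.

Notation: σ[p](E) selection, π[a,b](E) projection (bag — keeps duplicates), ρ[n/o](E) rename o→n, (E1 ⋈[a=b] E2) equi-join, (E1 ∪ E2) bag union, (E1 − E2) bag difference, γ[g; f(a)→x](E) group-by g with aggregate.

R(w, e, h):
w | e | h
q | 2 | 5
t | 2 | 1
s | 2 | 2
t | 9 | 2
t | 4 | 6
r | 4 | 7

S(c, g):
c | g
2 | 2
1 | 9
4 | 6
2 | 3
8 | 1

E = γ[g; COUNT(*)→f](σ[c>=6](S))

Stepwise |·|:
  S → 5
  σ[c>=6](S) → 1
  γ[g; COUNT(*)→f](σ[c>=6](S)) → 1

|E| = 1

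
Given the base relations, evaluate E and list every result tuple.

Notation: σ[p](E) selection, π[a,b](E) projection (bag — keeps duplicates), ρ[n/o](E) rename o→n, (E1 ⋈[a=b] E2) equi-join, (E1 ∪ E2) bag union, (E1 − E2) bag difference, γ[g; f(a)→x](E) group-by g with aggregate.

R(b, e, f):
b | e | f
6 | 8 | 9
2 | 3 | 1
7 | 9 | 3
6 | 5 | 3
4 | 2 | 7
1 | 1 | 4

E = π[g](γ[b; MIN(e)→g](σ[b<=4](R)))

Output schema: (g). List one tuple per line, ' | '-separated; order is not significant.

Row counts bottom-up:
  R → 6
  σ[b<=4](R) → 3
  γ[b; MIN(e)→g](σ[b<=4](R)) → 3
  π[g](γ[b; MIN(e)→g](σ[b<=4](R))) → 3

== RESULT ==
g
1
2
3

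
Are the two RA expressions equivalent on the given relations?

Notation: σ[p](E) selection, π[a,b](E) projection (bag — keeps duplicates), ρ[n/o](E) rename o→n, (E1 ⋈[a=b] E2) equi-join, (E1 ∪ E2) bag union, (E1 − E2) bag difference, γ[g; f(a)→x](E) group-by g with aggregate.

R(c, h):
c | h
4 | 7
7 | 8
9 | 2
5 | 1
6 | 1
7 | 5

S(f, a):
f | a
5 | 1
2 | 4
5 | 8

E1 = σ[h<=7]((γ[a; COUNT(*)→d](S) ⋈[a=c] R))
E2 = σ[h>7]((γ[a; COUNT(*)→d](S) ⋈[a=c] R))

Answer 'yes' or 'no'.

E1 row counts bottom-up:
  S → 3
  γ[a; COUNT(*)→d](S) → 3
  R → 6
  (γ[a; COUNT(*)→d](S) ⋈[a=c] R) → 1
  σ[h<=7]((γ[a; COUNT(*)→d](S) ⋈[a=c] R)) → 1
E2 row counts bottom-up:
  S → 3
  γ[a; COUNT(*)→d](S) → 3
  R → 6
  (γ[a; COUNT(*)→d](S) ⋈[a=c] R) → 1
  σ[h>7]((γ[a; COUNT(*)→d](S) ⋈[a=c] R)) → 0

E1 result:
a | d | c | h
4 | 1 | 4 | 7
E2 result:
a | d | c | h
(0 rows)
Witness: (4, 1, 4, 7) appears 1× in E1 but 0× in E2.

no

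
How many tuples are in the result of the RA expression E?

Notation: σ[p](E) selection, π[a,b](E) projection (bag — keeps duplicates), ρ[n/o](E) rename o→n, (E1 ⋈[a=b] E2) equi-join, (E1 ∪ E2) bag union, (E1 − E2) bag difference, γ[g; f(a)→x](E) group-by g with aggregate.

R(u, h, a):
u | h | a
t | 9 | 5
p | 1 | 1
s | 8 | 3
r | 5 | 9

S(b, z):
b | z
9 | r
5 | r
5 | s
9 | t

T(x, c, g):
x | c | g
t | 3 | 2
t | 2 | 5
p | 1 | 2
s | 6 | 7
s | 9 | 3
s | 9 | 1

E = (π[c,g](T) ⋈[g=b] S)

Row counts bottom-up:
  T → 6
  π[c,g](T) → 6
  S → 4
  (π[c,g](T) ⋈[g=b] S) → 2

|E| = 2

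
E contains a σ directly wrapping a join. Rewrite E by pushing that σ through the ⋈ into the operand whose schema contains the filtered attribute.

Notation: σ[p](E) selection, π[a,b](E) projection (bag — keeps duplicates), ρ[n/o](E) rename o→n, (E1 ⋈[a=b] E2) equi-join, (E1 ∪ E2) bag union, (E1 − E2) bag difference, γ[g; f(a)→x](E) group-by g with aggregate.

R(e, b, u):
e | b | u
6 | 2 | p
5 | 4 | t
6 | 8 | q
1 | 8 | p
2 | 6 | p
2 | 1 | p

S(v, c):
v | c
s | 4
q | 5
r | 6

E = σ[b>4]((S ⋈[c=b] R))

σ filters on b, owned by the right side.
E' = (S ⋈[c=b] σ[b>4](R))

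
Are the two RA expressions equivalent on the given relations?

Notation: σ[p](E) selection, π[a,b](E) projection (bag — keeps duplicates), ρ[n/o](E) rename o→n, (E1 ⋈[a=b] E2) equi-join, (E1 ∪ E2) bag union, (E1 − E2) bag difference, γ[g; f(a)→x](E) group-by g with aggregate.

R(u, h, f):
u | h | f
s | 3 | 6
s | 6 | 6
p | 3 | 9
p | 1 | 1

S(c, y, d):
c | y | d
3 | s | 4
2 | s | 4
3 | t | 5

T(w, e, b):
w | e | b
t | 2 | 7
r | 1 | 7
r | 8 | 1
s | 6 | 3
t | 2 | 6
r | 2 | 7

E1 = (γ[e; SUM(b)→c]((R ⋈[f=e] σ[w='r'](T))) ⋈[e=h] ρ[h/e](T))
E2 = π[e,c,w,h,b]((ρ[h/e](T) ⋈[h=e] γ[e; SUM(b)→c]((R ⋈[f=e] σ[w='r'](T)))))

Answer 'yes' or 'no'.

E1 per-node cardinality:
  R → 4
  T → 6
  σ[w='r'](T) → 3
  (R ⋈[f=e] σ[w='r'](T)) → 1
  γ[e; SUM(b)→c]((R ⋈[f=e] σ[w='r'](T))) → 1
  T → 6
  ρ[h/e](T) → 6
  (γ[e; SUM(b)→c]((R ⋈[f=e] σ[w='r'](T))) ⋈[e=h] ρ[h/e](T)) → 1
E2 per-node cardinality:
  T → 6
  ρ[h/e](T) → 6
  R → 4
  T → 6
  σ[w='r'](T) → 3
  (R ⋈[f=e] σ[w='r'](T)) → 1
  γ[e; SUM(b)→c]((R ⋈[f=e] σ[w='r'](T))) → 1
  (ρ[h/e](T) ⋈[h=e] γ[e; SUM(b)→c]((R ⋈[f=e] σ[w='r'](T)))) → 1
  π[e,c,w,h,b]((ρ[h/e](T) ⋈[h=e] γ[e; SUM(b)→c]((R ⋈[f=e] σ[w='r'](T))))) → 1

E1 and E2 produce the same multiset:
e | c | w | h | b
1 | 7 | r | 1 | 7

yes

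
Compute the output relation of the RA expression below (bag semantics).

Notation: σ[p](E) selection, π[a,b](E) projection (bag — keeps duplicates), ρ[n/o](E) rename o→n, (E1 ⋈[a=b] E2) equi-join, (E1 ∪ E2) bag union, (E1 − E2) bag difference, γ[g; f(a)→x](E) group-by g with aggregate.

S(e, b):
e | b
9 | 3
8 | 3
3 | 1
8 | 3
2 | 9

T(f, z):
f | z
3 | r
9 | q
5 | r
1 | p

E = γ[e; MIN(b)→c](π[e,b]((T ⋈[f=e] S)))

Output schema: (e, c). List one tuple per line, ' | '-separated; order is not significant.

Subexpression sizes:
  T → 4
  S → 5
  (T ⋈[f=e] S) → 2
  π[e,b]((T ⋈[f=e] S)) → 2
  γ[e; MIN(b)→c](π[e,b]((T ⋈[f=e] S))) → 2

== RESULT ==
e | c
3 | 1
9 | 3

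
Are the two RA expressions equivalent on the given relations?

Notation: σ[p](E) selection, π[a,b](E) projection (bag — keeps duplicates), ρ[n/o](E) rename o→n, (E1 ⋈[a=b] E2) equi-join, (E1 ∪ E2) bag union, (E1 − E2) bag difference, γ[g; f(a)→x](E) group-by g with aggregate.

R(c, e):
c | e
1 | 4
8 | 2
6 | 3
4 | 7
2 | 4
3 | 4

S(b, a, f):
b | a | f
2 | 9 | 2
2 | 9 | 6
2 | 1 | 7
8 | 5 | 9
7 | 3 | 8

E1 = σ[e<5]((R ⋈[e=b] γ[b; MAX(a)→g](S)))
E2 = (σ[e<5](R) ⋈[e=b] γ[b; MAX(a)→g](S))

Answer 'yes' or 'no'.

E1 per-node cardinality:
  R → 6
  S → 5
  γ[b; MAX(a)→g](S) → 3
  (R ⋈[e=b] γ[b; MAX(a)→g](S)) → 2
  σ[e<5]((R ⋈[e=b] γ[b; MAX(a)→g](S))) → 1
E2 per-node cardinality:
  R → 6
  σ[e<5](R) → 5
  S → 5
  γ[b; MAX(a)→g](S) → 3
  (σ[e<5](R) ⋈[e=b] γ[b; MAX(a)→g](S)) → 1

E1 and E2 produce the same multiset:
c | e | b | g
8 | 2 | 2 | 9

yes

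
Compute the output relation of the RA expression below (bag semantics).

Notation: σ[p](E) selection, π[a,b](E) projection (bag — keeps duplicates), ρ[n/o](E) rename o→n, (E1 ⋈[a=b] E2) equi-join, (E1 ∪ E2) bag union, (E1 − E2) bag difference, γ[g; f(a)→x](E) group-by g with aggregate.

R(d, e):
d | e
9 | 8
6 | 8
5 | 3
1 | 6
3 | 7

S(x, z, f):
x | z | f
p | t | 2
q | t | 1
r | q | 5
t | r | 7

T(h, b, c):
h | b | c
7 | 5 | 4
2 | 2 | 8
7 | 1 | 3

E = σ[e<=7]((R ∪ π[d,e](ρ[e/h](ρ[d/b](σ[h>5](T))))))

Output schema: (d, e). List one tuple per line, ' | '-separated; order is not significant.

Per-node cardinality:
  R → 5
  T → 3
  σ[h>5](T) → 2
  ρ[d/b](σ[h>5](T)) → 2
  ρ[e/h](ρ[d/b](σ[h>5](T))) → 2
  π[d,e](ρ[e/h](ρ[d/b](σ[h>5](T)))) → 2
  (R ∪ π[d,e](ρ[e/h](ρ[d/b](σ[h>5](T))))) → 7
  σ[e<=7]((R ∪ π[d,e](ρ[e/h](ρ[d/b](σ[h>5](T)))))) → 5

== RESULT ==
d | e
1 | 6
1 | 7
3 | 7
5 | 3
5 | 7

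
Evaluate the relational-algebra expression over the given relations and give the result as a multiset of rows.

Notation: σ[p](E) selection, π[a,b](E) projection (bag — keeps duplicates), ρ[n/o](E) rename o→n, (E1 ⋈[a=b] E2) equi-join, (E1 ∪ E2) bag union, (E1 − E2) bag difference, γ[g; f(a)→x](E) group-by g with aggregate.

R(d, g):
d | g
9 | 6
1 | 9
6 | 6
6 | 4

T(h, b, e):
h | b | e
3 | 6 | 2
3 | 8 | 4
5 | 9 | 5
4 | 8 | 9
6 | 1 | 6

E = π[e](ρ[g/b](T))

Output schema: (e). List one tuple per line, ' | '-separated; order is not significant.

Subexpression sizes:
  T → 5
  ρ[g/b](T) → 5
  π[e](ρ[g/b](T)) → 5

== RESULT ==
e
2
4
5
6
9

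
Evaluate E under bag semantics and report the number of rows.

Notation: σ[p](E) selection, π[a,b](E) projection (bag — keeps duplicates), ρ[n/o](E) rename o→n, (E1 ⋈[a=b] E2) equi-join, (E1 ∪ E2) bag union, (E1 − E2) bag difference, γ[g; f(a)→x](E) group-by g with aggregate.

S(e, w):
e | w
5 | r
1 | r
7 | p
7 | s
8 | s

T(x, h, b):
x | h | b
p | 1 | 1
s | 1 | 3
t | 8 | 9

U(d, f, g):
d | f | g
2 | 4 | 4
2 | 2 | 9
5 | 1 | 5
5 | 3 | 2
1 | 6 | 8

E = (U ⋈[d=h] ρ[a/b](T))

Subexpression sizes:
  U → 5
  T → 3
  ρ[a/b](T) → 3
  (U ⋈[d=h] ρ[a/b](T)) → 2

|E| = 2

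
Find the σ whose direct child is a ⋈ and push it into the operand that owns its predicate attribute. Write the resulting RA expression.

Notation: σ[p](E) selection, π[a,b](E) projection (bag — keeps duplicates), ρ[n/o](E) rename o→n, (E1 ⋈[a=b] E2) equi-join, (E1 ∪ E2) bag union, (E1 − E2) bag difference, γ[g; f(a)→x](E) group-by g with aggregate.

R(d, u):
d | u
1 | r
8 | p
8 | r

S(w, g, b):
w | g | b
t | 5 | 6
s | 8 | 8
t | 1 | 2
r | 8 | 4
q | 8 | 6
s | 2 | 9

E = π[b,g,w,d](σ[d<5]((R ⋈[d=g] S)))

σ filters on d, owned by the left side.
E' = π[b,g,w,d]((σ[d<5](R) ⋈[d=g] S))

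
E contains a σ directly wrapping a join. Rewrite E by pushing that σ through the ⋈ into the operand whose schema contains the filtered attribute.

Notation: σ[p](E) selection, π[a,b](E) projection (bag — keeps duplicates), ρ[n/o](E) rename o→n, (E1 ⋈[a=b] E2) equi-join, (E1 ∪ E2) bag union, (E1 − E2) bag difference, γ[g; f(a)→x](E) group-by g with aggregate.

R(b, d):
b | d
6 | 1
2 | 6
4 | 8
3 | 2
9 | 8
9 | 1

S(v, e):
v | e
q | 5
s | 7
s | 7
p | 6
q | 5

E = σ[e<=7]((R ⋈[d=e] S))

σ filters on e, owned by the right side.
E' = (R ⋈[d=e] σ[e<=7](S))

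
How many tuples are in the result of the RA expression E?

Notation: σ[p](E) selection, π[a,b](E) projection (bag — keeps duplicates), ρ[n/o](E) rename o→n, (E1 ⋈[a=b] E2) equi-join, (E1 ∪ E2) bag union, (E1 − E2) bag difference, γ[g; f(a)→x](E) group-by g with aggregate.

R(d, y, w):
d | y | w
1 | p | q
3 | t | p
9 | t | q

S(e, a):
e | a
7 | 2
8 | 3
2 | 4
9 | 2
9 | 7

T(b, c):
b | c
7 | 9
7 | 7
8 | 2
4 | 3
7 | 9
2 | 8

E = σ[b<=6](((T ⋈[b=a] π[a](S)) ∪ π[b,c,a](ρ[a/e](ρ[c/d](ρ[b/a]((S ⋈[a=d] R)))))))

Per-node cardinality:
  T → 6
  S → 5
  π[a](S) → 5
  (T ⋈[b=a] π[a](S)) → 6
  S → 5
  R → 3
  (S ⋈[a=d] R) → 1
  ρ[b/a]((S ⋈[a=d] R)) → 1
  ρ[c/d](ρ[b/a]((S ⋈[a=d] R))) → 1
  ρ[a/e](ρ[c/d](ρ[b/a]((S ⋈[a=d] R)))) → 1
  π[b,c,a](ρ[a/e](ρ[c/d](ρ[b/a]((S ⋈[a=d] R))))) → 1
  ((T ⋈[b=a] π[a](S)) ∪ π[b,c,a](ρ[a/e](ρ[c/d](ρ[b/a]((S ⋈[a=d] R)))))) → 7
  σ[b<=6](((T ⋈[b=a] π[a](S)) ∪ π[b,c,a](ρ[a/e](ρ[c/d](ρ[b/a]((S ⋈[a=d] R))))))) → 4

|E| = 4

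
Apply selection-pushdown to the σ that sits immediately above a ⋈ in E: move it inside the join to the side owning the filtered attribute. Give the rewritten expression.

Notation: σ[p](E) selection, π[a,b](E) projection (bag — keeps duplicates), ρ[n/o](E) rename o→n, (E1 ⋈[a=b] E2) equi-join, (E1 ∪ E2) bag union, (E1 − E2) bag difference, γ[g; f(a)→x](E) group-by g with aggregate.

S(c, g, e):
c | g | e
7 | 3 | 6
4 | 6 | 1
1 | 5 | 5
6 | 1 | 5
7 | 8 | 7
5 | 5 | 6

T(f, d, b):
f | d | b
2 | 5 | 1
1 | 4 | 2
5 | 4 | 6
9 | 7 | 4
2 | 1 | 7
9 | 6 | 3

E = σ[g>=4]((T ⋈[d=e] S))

σ filters on g, owned by the right side.
E' = (T ⋈[d=e] σ[g>=4](S))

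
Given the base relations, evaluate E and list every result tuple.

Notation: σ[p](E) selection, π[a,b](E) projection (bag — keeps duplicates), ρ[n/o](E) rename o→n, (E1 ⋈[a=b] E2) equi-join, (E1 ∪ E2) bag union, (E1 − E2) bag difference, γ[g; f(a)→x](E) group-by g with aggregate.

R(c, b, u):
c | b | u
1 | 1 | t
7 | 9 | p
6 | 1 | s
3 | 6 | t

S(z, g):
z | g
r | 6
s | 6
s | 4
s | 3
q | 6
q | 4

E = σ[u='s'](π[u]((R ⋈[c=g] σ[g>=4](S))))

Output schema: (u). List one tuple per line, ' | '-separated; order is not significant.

Stepwise |·|:
  R → 4
  S → 6
  σ[g>=4](S) → 5
  (R ⋈[c=g] σ[g>=4](S)) → 3
  π[u]((R ⋈[c=g] σ[g>=4](S))) → 3
  σ[u='s'](π[u]((R ⋈[c=g] σ[g>=4](S)))) → 3

== RESULT ==
u
s
s
s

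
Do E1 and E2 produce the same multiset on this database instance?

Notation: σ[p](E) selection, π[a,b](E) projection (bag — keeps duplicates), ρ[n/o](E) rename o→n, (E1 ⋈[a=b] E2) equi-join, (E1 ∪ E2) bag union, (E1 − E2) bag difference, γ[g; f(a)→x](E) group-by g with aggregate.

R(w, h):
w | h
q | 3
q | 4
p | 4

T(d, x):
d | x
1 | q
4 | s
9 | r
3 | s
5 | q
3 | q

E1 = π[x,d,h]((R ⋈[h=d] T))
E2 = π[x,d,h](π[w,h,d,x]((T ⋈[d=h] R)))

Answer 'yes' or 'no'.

E1 stepwise |·|:
  R → 3
  T → 6
  (R ⋈[h=d] T) → 4
  π[x,d,h]((R ⋈[h=d] T)) → 4
E2 stepwise |·|:
  T → 6
  R → 3
  (T ⋈[d=h] R) → 4
  π[w,h,d,x]((T ⋈[d=h] R)) → 4
  π[x,d,h](π[w,h,d,x]((T ⋈[d=h] R))) → 4

E1 and E2 produce the same multiset:
x | d | h
q | 3 | 3
s | 3 | 3
s | 4 | 4
s | 4 | 4

yes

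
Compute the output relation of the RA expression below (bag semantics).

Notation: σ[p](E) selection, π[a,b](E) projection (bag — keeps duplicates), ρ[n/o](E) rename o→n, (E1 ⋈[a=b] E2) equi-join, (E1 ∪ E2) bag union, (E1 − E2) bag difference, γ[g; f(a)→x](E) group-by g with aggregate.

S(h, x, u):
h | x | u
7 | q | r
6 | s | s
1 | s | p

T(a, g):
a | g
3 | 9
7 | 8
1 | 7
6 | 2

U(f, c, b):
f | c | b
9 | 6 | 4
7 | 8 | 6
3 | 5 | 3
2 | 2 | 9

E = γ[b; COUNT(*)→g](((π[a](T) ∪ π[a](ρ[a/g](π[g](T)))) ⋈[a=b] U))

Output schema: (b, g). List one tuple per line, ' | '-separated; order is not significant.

Row counts bottom-up:
  T → 4
  π[a](T) → 4
  T → 4
  π[g](T) → 4
  ρ[a/g](π[g](T)) → 4
  π[a](ρ[a/g](π[g](T))) → 4
  (π[a](T) ∪ π[a](ρ[a/g](π[g](T)))) → 8
  U → 4
  ((π[a](T) ∪ π[a](ρ[a/g](π[g](T)))) ⋈[a=b] U) → 3
  γ[b; COUNT(*)→g](((π[a](T) ∪ π[a](ρ[a/g](π[g](T)))) ⋈[a=b] U)) → 3

== RESULT ==
b | g
3 | 1
6 | 1
9 | 1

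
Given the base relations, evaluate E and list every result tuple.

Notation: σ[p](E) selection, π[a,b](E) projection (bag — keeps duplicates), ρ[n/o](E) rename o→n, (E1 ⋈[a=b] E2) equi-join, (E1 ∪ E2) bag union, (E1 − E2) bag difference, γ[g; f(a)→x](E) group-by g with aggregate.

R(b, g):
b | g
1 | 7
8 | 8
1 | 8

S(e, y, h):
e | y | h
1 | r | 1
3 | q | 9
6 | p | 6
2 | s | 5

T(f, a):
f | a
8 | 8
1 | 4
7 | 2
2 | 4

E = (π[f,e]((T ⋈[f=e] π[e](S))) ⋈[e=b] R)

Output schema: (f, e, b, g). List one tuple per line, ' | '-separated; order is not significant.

Per-node cardinality:
  T → 4
  S → 4
  π[e](S) → 4
  (T ⋈[f=e] π[e](S)) → 2
  π[f,e]((T ⋈[f=e] π[e](S))) → 2
  R → 3
  (π[f,e]((T ⋈[f=e] π[e](S))) ⋈[e=b] R) → 2

== RESULT ==
f | e | b | g
1 | 1 | 1 | 7
1 | 1 | 1 | 8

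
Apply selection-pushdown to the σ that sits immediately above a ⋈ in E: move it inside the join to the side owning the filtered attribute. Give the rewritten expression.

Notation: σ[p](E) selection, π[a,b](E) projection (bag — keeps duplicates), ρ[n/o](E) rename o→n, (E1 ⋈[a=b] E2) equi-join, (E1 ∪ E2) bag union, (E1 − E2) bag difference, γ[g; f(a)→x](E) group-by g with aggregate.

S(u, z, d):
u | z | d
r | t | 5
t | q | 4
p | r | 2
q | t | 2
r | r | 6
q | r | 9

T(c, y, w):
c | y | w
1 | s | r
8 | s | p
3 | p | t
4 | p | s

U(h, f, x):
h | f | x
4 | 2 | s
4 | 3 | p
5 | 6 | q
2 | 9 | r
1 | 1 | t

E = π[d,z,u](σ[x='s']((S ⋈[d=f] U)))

σ filters on x, owned by the right side.
E' = π[d,z,u]((S ⋈[d=f] σ[x='s'](U)))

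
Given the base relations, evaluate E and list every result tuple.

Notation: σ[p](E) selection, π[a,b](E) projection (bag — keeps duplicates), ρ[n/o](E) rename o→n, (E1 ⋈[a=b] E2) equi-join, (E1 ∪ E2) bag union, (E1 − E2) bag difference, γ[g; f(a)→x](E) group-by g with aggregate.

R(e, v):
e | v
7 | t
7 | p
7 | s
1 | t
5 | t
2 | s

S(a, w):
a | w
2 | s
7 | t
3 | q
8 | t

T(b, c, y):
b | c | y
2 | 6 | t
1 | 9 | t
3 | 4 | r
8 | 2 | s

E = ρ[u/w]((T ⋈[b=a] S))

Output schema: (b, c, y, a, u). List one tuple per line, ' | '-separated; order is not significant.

Row counts bottom-up:
  T → 4
  S → 4
  (T ⋈[b=a] S) → 3
  ρ[u/w]((T ⋈[b=a] S)) → 3

== RESULT ==
b | c | y | a | u
2 | 6 | t | 2 | s
3 | 4 | r | 3 | q
8 | 2 | s | 8 | t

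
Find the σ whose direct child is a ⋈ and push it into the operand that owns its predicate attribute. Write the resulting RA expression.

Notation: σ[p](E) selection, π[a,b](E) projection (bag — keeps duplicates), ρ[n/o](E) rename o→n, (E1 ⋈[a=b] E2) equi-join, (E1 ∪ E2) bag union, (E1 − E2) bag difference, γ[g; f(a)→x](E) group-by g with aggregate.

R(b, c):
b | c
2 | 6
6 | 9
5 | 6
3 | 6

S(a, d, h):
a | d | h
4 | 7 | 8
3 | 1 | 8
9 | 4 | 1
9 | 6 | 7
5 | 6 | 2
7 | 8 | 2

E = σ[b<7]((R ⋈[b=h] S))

σ filters on b, owned by the left side.
E' = (σ[b<7](R) ⋈[b=h] S)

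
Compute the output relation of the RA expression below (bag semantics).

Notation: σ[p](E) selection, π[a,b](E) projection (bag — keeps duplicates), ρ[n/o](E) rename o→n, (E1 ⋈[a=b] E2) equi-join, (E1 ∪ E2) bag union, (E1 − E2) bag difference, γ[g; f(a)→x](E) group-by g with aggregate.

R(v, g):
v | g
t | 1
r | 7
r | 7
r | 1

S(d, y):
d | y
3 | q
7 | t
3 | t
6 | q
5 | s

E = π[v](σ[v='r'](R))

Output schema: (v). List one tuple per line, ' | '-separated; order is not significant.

Subexpression sizes:
  R → 4
  σ[v='r'](R) → 3
  π[v](σ[v='r'](R)) → 3

== RESULT ==
v
r
r
r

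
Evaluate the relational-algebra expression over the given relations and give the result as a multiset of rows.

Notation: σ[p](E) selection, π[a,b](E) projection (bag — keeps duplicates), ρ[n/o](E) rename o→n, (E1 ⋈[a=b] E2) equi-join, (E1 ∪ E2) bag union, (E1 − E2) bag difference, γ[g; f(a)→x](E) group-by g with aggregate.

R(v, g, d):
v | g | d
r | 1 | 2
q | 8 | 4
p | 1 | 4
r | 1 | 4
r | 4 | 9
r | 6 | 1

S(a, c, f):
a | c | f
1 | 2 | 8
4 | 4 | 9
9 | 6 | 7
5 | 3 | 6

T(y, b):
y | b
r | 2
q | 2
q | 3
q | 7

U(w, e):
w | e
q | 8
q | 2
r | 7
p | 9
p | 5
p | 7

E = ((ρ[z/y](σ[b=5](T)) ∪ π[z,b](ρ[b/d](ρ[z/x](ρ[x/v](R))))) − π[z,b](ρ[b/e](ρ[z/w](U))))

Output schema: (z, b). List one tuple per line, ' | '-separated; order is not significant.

Row counts bottom-up:
  T → 4
  σ[b=5](T) → 0
  ρ[z/y](σ[b=5](T)) → 0
  R → 6
  ρ[x/v](R) → 6
  ρ[z/x](ρ[x/v](R)) → 6
  ρ[b/d](ρ[z/x](ρ[x/v](R))) → 6
  π[z,b](ρ[b/d](ρ[z/x](ρ[x/v](R)))) → 6
  (ρ[z/y](σ[b=5](T)) ∪ π[z,b](ρ[b/d](ρ[z/x](ρ[x/v](R))))) → 6
  U → 6
  ρ[z/w](U) → 6
  ρ[b/e](ρ[z/w](U)) → 6
  π[z,b](ρ[b/e](ρ[z/w](U))) → 6
  ((ρ[z/y](σ[b=5](T)) ∪ π[z,b](ρ[b/d](ρ[z/x](ρ[x/v](R))))) − π[z,b](ρ[b/e](ρ[z/w](U)))) → 6

== RESULT ==
z | b
p | 4
q | 4
r | 1
r | 2
r | 4
r | 9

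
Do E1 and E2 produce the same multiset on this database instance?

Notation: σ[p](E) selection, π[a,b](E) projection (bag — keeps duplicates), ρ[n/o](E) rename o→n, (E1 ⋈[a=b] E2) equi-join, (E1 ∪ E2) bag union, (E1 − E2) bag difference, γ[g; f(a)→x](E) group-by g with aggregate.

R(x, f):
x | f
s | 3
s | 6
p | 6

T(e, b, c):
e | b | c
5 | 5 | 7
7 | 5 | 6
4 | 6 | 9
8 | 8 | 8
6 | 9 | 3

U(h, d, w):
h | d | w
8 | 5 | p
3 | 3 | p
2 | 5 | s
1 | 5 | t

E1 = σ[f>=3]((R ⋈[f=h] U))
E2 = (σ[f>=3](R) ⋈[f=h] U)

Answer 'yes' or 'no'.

E1 row counts bottom-up:
  R → 3
  U → 4
  (R ⋈[f=h] U) → 1
  σ[f>=3]((R ⋈[f=h] U)) → 1
E2 row counts bottom-up:
  R → 3
  σ[f>=3](R) → 3
  U → 4
  (σ[f>=3](R) ⋈[f=h] U) → 1

E1 and E2 produce the same multiset:
x | f | h | d | w
s | 3 | 3 | 3 | p

yes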